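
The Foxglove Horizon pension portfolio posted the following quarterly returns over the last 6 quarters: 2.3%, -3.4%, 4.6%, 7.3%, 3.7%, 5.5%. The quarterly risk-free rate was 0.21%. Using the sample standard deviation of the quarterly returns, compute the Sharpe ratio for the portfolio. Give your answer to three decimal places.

r̄ = (2.3 − 3.4 + 4.6 + 7.3 + 3.7 + 5.5) / 6 = 3.3333%
Sample std dev = √[68.5733 / 5] = 3.7033%
Sharpe = (r̄ − rf) / σ = (3.3333 − 0.21) / 3.7033 = 3.1233 / 3.7033 = 0.8434

0.843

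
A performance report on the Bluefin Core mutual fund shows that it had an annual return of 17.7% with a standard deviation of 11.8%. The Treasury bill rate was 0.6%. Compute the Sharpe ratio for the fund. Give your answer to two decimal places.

Sharpe = (Rp − Rf) / σp = (17.7% − 0.6%) / 11.8% = 17.10% / 11.8% = 1.4492

1.45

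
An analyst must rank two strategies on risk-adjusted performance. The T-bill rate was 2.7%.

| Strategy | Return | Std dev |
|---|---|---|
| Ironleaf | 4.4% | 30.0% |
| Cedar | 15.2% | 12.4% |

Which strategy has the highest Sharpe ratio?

Ironleaf: Sharpe ratio = (4.4% − 2.7%) / 30.0% = 0.057
Cedar: Sharpe ratio = (15.2% − 2.7%) / 12.4% = 1.008
Highest: Cedar (1.008).

Cedar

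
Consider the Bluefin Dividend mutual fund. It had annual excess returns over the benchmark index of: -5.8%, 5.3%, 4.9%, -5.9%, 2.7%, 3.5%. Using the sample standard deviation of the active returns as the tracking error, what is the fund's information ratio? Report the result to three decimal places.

0.150

r̄ = (-5.8 + 5.3 + 4.9 − 5.9 + 2.7 + 3.5) / 6 = 0.7833%
Σ(r − r̄)² = 136.4083; sample σ = √(136.4083/5) = 5.2232%
IR = r̄ / tracking error = 0.7833 / 5.2232 = 0.1500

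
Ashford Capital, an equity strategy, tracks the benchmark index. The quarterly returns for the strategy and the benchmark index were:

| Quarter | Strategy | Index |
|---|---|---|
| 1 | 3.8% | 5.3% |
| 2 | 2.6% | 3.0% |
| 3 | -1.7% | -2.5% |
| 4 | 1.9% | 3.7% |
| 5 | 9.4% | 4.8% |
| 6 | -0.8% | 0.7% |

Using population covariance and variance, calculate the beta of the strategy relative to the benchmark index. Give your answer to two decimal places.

r̄p = 2.5333%,  r̄m = 2.5000%
Cov = Σ(rp − r̄p)(rm − r̄m) / 6 = 7.6300
Var(rm) = Σ(rm − r̄m)² / 6 = 7.1767
β = Cov / Var = 7.6300 / 7.1767 = 1.0632

1.06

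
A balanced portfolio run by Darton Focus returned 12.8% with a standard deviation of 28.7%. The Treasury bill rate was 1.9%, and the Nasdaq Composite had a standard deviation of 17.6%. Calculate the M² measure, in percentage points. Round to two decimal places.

Sharpe = (Rp − Rf) / σp = (12.8% − 1.9%) / 28.7% = 0.3798
M² = Rf + Sharpe × σm = 1.9% + 0.3798 × 17.6% = 8.5845%

8.58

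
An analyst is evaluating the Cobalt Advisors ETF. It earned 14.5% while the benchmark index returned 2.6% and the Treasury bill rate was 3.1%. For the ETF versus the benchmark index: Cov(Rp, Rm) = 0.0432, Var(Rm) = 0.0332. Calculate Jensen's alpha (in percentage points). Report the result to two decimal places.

12.05

β = Cov / Var = 0.0432 / 0.0332 = 1.3012
E[R] = Rf + β(Rm − Rf) = 3.1% + 1.3012 × (2.6% − 3.1%) = 2.4494%
α = Rp − E[R] = 14.5% − 2.4494% = 12.0506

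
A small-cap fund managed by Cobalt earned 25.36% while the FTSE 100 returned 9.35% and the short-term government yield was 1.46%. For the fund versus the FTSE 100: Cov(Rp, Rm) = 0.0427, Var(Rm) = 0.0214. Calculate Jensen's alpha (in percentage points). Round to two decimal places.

8.16

β = Cov / Var = 0.0427 / 0.0214 = 1.9953
E[R] = Rf + β(Rm − Rf) = 1.46% + 1.9953 × (9.35% − 1.46%) = 17.2029%
α = Rp − E[R] = 25.36% − 17.2029% = 8.1571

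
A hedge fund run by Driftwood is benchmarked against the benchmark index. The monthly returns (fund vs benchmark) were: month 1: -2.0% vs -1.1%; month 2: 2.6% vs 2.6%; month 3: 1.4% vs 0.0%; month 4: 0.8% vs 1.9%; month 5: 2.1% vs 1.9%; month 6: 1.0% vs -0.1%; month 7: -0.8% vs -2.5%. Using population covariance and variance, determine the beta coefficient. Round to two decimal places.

r̄p = 0.7286%,  r̄m = 0.3857%
Cov = Σ(rp − r̄p)(rm − r̄m) / 7 = 2.0576
Var(rm) = Σ(rm − r̄m)² / 7 = 2.9155
β = Cov / Var = 2.0576 / 2.9155 = 0.7057

0.71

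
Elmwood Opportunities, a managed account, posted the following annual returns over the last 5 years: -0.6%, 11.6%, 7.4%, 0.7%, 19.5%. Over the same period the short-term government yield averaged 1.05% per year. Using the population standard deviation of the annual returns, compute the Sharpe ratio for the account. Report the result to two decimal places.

Mean return μ = 38.60 / 5 = 7.7200%
Σ(r − μ)² = 272.4280; population σ = √(272.4280/5) = 7.3814%
Sharpe = (μ − rf) / σ = (7.7200 − 1.05) / 7.3814 = 6.6700 / 7.3814 = 0.9036

0.90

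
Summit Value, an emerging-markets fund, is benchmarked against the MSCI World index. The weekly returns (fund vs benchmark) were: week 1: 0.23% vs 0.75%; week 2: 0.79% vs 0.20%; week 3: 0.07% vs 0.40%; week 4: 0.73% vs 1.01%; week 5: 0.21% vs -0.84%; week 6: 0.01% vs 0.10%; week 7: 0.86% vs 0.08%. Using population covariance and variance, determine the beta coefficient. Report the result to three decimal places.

r̄p = 0.4143%,  r̄m = 0.2429%
Cov = Σ(rp − r̄p)(rm − r̄m) / 7 = 0.0407
Var(rm) = Σ(rm − r̄m)² / 7 = 0.2988
β = Cov / Var = 0.0407 / 0.2988 = 0.1362

0.136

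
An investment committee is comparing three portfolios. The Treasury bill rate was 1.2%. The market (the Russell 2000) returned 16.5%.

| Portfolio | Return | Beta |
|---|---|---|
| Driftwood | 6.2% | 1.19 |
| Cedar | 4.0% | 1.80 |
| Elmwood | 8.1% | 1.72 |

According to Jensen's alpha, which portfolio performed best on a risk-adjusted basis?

Driftwood: α = 6.2% − [1.2% + 1.19 × (16.5% − 1.2%)] = -13.207
Cedar: α = 4.0% − [1.2% + 1.80 × (16.5% − 1.2%)] = -24.740
Elmwood: α = 8.1% − [1.2% + 1.72 × (16.5% − 1.2%)] = -19.416
Highest: Driftwood (-13.207).

Driftwood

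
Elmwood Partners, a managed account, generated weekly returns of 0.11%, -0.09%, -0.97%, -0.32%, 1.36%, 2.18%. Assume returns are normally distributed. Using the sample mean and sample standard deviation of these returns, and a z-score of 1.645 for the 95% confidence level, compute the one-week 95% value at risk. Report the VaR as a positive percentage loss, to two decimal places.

r̄ = (0.11 − 0.09 − 0.97 − 0.32 + 1.36 + 2.18) / 6 = 0.3783%
Sample σ = √[Σ(r − r̄)² / 5] = √[6.8067 / 5] = √1.3613 = 1.1667%
VaR = −(r̄ − z·σ) = −(0.3783 − 1.645 × 1.1667) = −(-1.5409) = 1.5409%

1.54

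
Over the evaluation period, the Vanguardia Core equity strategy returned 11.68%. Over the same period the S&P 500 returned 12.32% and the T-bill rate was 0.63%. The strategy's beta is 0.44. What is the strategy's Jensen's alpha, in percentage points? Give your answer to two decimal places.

5.91

CAPM expected return = Rf + β(Rm − Rf) = 0.63% + 0.44 × (12.32% − 0.63%) = 0.63 + 0.44 × 11.69 = 5.7736%
Jensen's α = Rp − E[R] = 11.68% − 5.7736% = 5.9064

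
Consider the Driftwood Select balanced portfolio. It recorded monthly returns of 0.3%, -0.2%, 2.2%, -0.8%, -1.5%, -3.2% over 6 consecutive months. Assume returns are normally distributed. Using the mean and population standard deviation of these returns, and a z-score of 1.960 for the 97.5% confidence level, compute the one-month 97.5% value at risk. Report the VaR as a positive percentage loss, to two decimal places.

Mean return r̄ = -3.20 / 6 = -0.5333%
Population σ = √[Σ(r − r̄)² / 6] = √[16.3933 / 6] = √2.7322 = 1.6529%
VaR = −(r̄ − z·σ) = −(-0.5333 − 1.960 × 1.6529) = −(-3.7730) = 3.7730%

3.77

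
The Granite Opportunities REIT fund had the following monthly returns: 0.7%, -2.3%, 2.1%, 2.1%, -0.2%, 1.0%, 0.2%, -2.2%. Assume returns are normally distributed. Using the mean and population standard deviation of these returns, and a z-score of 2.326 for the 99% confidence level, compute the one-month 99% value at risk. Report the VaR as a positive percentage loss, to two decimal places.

3.53

Mean return r̄ = 1.40 / 8 = 0.1750%
Σ(r − r̄)² = 20.2750; population σ = √(20.2750/8) = 1.5920%
VaR = −(r̄ − z·σ) = −(0.1750 − 2.326 × 1.5920) = −(-3.5280) = 3.5280%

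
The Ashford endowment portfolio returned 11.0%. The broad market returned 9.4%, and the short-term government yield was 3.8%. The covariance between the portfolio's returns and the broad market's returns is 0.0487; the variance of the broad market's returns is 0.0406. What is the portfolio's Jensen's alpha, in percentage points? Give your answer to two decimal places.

0.48

β = Cov / Var = 0.0487 / 0.0406 = 1.1995
E[R] = Rf + β(Rm − Rf) = 3.8% + 1.1995 × (9.4% − 3.8%) = 10.5172%
α = Rp − E[R] = 11.0% − 10.5172% = 0.4828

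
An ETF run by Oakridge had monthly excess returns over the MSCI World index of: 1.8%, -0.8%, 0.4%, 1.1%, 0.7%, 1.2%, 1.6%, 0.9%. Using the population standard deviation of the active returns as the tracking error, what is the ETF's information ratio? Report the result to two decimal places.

Mean return r̄ = 6.90 / 8 = 0.8625%
Σ(r − r̄)² = (1.8 − 0.8625)² + (-0.8 − 0.8625)² + … = 4.5988
σ = √[4.5988 / 8] = 0.7582%
IR = r̄ / tracking error = 0.8625 / 0.7582 = 1.1376

1.14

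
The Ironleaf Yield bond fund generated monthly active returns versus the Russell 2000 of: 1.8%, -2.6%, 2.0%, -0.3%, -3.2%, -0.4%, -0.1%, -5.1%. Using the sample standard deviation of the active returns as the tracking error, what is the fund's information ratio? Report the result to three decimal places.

μ = (1.8 − 2.6 + 2 − 0.3 − 3.2 − 0.4 − 0.1 − 5.1) / 8 = -0.9875%
Sample std dev = √[42.7088 / 7] = 2.4701%
IR = μ / tracking error = -0.9875 / 2.4701 = -0.3998

-0.400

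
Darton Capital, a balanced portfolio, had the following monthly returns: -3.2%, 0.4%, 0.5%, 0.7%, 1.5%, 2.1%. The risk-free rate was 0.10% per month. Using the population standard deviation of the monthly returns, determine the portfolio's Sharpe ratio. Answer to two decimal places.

r̄ = (-3.2 + 0.4 + 0.5 + 0.7 + 1.5 + 2.1) / 6 = 0.3333%
Σ(r − r̄)² = (-3.2 − 0.3333)² + (0.4 − 0.3333)² + (0.5 − 0.3333)² + … = 17.1333
population σ = √(17.1333 / 6) = √2.8556 = 1.6899%
Sharpe = (r̄ − rf) / σ = (0.3333 − 0.1) / 1.6899 = 0.2333 / 1.6899 = 0.1381

0.14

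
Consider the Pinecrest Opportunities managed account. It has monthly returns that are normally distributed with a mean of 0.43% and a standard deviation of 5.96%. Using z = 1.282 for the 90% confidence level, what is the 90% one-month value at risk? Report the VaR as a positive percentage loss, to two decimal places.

7.21

VaR (as % loss) = −(μ − z·σ) = −(0.43% − 1.282 × 5.96%) = −(-7.21072%) = 7.21072%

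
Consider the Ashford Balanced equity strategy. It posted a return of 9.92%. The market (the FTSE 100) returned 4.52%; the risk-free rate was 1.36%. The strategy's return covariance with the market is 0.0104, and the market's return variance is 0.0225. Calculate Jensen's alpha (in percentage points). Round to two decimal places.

7.10

β = Cov / Var = 0.0104 / 0.0225 = 0.4622
E[R] = Rf + β(Rm − Rf) = 1.36% + 0.4622 × (4.52% − 1.36%) = 2.8206%
α = Rp − E[R] = 9.92% − 2.8206% = 7.0994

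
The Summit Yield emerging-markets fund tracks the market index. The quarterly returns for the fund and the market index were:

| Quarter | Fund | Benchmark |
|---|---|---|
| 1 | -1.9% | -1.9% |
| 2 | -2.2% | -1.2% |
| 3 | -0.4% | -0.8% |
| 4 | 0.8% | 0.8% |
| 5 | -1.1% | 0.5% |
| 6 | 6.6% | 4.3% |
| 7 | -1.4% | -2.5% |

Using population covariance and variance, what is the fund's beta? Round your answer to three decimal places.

1.236

r̄p = 0.0571%,  r̄m = -0.1143%
Cov = Σ(rp − r̄p)(rm − r̄m) / 7 = 5.5122
Var(rm) = Σ(rm − r̄m)² / 7 = 4.4612
β = Cov / Var = 5.5122 / 4.4612 = 1.2356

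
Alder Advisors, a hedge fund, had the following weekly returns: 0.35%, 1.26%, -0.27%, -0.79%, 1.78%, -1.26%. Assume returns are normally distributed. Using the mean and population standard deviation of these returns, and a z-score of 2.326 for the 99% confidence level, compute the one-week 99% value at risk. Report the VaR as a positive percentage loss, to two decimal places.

μ = (0.35 + 1.26 − 0.27 − 0.79 + 1.78 − 1.26) / 6 = 1.070 / 6 = 0.1783%
Σ(r − μ)² = (0.35 − 0.1783)² + (1.26 − 0.1783)² + … = 6.9723
population σ = √(6.9723 / 6) = √1.1621 = 1.0780%
VaR = −(μ − z·σ) = −(0.1783 − 2.326 × 1.0780) = −(-2.3291) = 2.3291%

2.33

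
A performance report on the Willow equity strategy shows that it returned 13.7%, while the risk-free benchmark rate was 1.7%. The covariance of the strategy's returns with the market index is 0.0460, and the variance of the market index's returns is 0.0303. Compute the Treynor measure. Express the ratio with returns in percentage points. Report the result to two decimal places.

7.90

β = Cov / Var = 0.0460 / 0.0303 = 1.5182
Treynor = (Rp − Rf) / β = (13.7% − 1.7%) / 1.5182 = 12.00 / 1.5182 = 7.9041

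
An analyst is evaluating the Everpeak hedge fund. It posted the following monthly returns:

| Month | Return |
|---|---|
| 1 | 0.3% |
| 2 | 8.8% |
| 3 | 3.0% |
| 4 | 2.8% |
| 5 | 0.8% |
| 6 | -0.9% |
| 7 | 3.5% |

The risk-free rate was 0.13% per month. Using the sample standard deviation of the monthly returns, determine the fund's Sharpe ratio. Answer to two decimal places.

μ = (0.3 + 8.8 + 3 + 2.8 + 0.8 − 0.9 + 3.5) / 7 = 18.30 / 7 = 2.6143%
Σ(r − μ)² = (0.3 − 2.6143)² + (8.8 − 2.6143)² + … = 60.2286
sample σ = √(60.2286 / 6) = √10.0381 = 3.1683%
Sharpe = (μ − rf) / σ = (2.6143 − 0.13) / 3.1683 = 2.4843 / 3.1683 = 0.7841

0.78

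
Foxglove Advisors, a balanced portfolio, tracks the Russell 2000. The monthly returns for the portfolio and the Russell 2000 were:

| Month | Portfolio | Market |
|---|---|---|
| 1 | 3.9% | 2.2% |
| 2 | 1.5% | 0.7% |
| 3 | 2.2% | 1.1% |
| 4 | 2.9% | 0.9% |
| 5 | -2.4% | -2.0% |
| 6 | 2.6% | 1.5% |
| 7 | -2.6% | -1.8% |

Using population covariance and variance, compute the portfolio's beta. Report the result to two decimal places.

1.58

r̄p = 1.1571%,  r̄m = 0.3714%
Cov = Σ(rp − r̄p)(rm − r̄m) / 7 = 3.5759
Var(rm) = Σ(rm − r̄m)² / 7 = 2.2678
β = Cov / Var = 3.5759 / 2.2678 = 1.5768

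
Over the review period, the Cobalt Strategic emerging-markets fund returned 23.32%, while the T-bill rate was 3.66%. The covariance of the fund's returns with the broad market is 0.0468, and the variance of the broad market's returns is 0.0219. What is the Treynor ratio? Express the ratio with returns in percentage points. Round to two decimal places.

9.20

β = Cov / Var = 0.0468 / 0.0219 = 2.1370
Treynor = (Rp − Rf) / β = (23.32% − 3.66%) / 2.1370 = 19.66 / 2.1370 = 9.1998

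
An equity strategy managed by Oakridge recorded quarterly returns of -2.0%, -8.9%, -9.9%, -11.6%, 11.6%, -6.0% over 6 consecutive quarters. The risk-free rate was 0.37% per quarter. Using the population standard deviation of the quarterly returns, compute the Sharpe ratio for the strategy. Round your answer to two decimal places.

-0.62

r̄ = (-2 − 8.9 − 9.9 − 11.6 + 11.6 − 6) / 6 = -26.80 / 6 = -4.4667%
Population std dev = √[366.6333 / 6] = 7.8170%
Sharpe = (r̄ − rf) / σ = (-4.4667 − 0.37) / 7.8170 = -4.8367 / 7.8170 = -0.6187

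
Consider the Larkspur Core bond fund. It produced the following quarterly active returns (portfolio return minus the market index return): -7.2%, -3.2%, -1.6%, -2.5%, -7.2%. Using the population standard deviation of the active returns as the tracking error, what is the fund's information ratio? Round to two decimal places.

Mean return r̄ = -21.70 / 5 = -4.3400%
Population σ = √[Σ(r − r̄)² / 5] = √[28.5520 / 5] = √5.7104 = 2.3896%
IR = r̄ / tracking error = -4.3400 / 2.3896 = -1.8162

-1.82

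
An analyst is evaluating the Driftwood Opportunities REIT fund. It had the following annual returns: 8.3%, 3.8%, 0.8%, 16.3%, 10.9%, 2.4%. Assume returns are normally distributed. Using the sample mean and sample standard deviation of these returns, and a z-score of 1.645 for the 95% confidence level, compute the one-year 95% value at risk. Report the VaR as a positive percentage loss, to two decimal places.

r̄ = (8.3 + 3.8 + 0.8 + 16.3 + 10.9 + 2.4) / 6 = 42.50 / 6 = 7.0833%
Sample std dev = √[173.1883 / 5] = 5.8854%
VaR = −(r̄ − z·σ) = −(7.0833 − 1.645 × 5.8854) = −(-2.5982) = 2.5982%

2.60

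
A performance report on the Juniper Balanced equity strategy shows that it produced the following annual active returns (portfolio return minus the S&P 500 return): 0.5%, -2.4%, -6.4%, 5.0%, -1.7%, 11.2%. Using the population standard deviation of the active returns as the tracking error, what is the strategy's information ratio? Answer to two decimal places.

Mean return r̄ = 6.20 / 6 = 1.0333%
Σ(r − r̄)² = (0.5 − 1.0333)² + (-2.4 − 1.0333)² + (-6.4 − 1.0333)² + … = 193.8933
population σ = √(193.8933 / 6) = √32.3156 = 5.6847%
IR = r̄ / tracking error = 1.0333 / 5.6847 = 0.1818

0.18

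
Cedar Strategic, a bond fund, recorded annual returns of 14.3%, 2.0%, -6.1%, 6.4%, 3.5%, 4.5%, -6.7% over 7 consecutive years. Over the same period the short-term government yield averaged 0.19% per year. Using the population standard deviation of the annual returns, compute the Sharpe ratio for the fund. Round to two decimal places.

0.35

Mean return r̄ = 17.90 / 7 = 2.5571%
Population std dev = √[318.2771 / 7] = 6.7430%
Sharpe = (r̄ − rf) / σ = (2.5571 − 0.19) / 6.7430 = 2.3671 / 6.7430 = 0.3510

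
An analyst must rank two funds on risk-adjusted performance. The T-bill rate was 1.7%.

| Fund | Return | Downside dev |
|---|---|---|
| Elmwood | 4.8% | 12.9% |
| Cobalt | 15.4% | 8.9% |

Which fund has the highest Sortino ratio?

Cobalt

Elmwood: Sortino ratio = (4.8% − 1.7%) / 12.9% = 0.240
Cobalt: Sortino ratio = (15.4% − 1.7%) / 8.9% = 1.539
Highest: Cobalt (1.539).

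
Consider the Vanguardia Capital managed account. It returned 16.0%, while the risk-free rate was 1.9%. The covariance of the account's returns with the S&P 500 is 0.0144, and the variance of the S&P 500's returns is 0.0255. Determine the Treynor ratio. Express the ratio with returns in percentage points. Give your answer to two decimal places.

24.97

β = Cov / Var = 0.0144 / 0.0255 = 0.5647
Treynor = (Rp − Rf) / β = (16.0% − 1.9%) / 0.5647 = 14.10 / 0.5647 = 24.9690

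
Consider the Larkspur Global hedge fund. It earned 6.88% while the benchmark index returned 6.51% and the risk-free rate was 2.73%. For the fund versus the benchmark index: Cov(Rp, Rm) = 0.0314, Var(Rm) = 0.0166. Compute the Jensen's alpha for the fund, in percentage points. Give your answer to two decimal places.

β = Cov / Var = 0.0314 / 0.0166 = 1.8916
E[R] = Rf + β(Rm − Rf) = 2.73% + 1.8916 × (6.51% − 2.73%) = 9.8802%
α = Rp − E[R] = 6.88% − 9.8802% = -3.0002

-3.00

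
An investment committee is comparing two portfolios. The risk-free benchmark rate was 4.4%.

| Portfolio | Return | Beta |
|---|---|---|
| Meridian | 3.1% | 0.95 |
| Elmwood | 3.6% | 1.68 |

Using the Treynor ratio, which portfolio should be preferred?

Meridian: Treynor = (3.1% − 4.4%) / 0.95 = -1.368
Elmwood: Treynor = (3.6% − 4.4%) / 1.68 = -0.476
Highest: Elmwood (-0.476).

Elmwood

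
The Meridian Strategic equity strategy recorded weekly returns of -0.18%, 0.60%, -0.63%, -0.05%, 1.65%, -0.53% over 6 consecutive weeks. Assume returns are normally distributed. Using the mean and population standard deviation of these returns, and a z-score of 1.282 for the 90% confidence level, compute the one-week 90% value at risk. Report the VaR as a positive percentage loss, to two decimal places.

0.86

r̄ = (-0.18 + 0.6 − 0.63 − 0.05 + 1.65 − 0.53) / 6 = 0.1433%
Σ(r − r̄)² = (-0.18 − 0.1433)² + (0.6 − 0.1433)² + (-0.63 − 0.1433)² + … = 3.6719
σ = √[3.6719 / 6] = 0.7823%
VaR = −(r̄ − z·σ) = −(0.1433 − 1.282 × 0.7823) = −(-0.8596) = 0.8596%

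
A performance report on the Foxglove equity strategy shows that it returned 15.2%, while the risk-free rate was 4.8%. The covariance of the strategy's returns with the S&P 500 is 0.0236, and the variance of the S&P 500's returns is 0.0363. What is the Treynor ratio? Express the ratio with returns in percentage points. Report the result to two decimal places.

β = Cov / Var = 0.0236 / 0.0363 = 0.6501
Treynor = (Rp − Rf) / β = (15.2% − 4.8%) / 0.6501 = 10.40 / 0.6501 = 15.9975

16.00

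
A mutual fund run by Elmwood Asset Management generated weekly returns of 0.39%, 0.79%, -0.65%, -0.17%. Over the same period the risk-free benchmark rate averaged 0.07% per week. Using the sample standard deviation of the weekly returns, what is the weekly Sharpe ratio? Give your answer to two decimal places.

Mean return r̄ = 0.360 / 4 = 0.0900%
Σ(r − r̄)² = (0.39 − 0.0900)² + (0.79 − 0.0900)² + … = 1.1952
σ = √[1.1952 / 3] = 0.6312%
Sharpe = (r̄ − rf) / σ = (0.0900 − 0.07) / 0.6312 = 0.0200 / 0.6312 = 0.0317

0.03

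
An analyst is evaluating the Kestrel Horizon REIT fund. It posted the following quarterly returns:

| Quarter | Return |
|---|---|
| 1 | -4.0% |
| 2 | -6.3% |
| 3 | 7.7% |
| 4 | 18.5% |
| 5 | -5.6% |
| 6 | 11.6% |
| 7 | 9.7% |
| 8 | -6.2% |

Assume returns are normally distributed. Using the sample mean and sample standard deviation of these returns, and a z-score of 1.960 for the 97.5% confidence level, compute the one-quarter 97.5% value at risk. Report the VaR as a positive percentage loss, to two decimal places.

r̄ = (-4 − 6.3 + 7.7 + 18.5 − 5.6 + 11.6 + 9.7 − 6.2) / 8 = 3.1750%
Sample std dev = √[675.0350 / 7] = 9.8201%
VaR = −(r̄ − z·σ) = −(3.1750 − 1.960 × 9.8201) = −(-16.0724) = 16.0724%

16.07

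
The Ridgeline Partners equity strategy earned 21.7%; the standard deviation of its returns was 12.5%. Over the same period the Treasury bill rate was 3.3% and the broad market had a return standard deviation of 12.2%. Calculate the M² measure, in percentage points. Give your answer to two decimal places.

21.26

Sharpe = (Rp − Rf) / σp = (21.7% − 3.3%) / 12.5% = 1.4720
M² = Rf + Sharpe × σm = 3.3% + 1.4720 × 12.2% = 21.2584%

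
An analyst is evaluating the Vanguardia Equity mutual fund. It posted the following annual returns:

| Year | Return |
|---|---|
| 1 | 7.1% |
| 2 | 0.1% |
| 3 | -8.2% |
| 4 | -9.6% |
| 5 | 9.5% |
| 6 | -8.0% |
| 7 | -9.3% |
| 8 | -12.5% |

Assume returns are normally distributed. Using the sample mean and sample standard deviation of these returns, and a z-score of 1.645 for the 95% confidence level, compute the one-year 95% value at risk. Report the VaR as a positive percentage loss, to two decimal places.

17.59

μ = (7.1 + 0.1 − 8.2 − 9.6 + 9.5 − 8 − 9.3 − 12.5) / 8 = -3.8625%
Σ(r − μ)² = (7.1 − (-3.8625))² + (0.1 − (-3.8625))² + (-8.2 − (-3.8625))² + … = 487.4588
sample σ = √(487.4588 / 7) = √69.6370 = 8.3449%
VaR = −(μ − z·σ) = −(-3.8625 − 1.645 × 8.3449) = −(-17.5899) = 17.5899%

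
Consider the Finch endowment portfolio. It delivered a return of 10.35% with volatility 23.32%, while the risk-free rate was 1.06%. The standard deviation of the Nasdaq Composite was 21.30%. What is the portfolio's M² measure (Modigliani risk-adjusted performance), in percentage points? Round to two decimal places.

9.55

Sharpe = (Rp − Rf) / σp = (10.35% − 1.06%) / 23.32% = 0.3984
M² = Rf + Sharpe × σm = 1.06% + 0.3984 × 21.30% = 9.5459%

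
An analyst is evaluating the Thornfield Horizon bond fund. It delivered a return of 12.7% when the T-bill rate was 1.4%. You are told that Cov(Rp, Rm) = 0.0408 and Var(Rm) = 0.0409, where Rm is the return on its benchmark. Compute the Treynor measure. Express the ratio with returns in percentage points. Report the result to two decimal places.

β = Cov / Var = 0.0408 / 0.0409 = 0.9976
Treynor = (Rp − Rf) / β = (12.7% − 1.4%) / 0.9976 = 11.30 / 0.9976 = 11.3272

11.33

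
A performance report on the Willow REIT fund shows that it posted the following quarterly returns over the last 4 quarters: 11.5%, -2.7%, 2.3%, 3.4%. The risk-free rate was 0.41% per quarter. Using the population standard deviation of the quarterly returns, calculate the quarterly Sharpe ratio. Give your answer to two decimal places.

0.63

r̄ = (11.5 − 2.7 + 2.3 + 3.4) / 4 = 3.6250%
Population σ = √[Σ(r − r̄)² / 4] = √[103.8275 / 4] = √25.9569 = 5.0948%
Sharpe = (r̄ − rf) / σ = (3.6250 − 0.41) / 5.0948 = 3.2150 / 5.0948 = 0.6310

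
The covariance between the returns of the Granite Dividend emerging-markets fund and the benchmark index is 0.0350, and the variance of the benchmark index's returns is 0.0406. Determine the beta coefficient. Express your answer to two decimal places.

0.86

β = Cov(Rp, Rm) / Var(Rm) = 0.0350 / 0.0406 = 0.8621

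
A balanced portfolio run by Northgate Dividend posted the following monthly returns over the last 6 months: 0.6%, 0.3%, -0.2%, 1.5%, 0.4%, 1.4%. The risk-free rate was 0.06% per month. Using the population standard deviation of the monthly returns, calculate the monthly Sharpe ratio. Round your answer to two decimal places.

r̄ = (0.6 + 0.3 − 0.2 + 1.5 + 0.4 + 1.4) / 6 = 4.00 / 6 = 0.6667%
Σ(r − r̄)² = (0.6 − 0.6667)² + (0.3 − 0.6667)² + (-0.2 − 0.6667)² + … = 2.1933
population σ = √(2.1933 / 6) = √0.3656 = 0.6046%
Sharpe = (r̄ − rf) / σ = (0.6667 − 0.06) / 0.6046 = 0.6067 / 0.6046 = 1.0035

1.00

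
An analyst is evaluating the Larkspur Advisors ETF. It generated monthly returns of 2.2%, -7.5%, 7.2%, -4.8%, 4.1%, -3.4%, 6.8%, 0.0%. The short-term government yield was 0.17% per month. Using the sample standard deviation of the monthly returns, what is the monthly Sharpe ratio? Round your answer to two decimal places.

r̄ = (2.2 − 7.5 + 7.2 − 4.8 + 4.1 − 3.4 + 6.8 + 0) / 8 = 0.5750%
Σ(r − r̄)² = (2.2 − 0.5750)² + (-7.5 − 0.5750)² + (7.2 − 0.5750)² + … = 207.9350
σ = √[207.9350 / 7] = 5.4502%
Sharpe = (r̄ − rf) / σ = (0.5750 − 0.17) / 5.4502 = 0.4050 / 5.4502 = 0.0743

0.07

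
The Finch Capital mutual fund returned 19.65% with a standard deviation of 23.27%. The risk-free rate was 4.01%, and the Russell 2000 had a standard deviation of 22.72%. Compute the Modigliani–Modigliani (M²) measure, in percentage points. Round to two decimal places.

Sharpe = (Rp − Rf) / σp = (19.65% − 4.01%) / 23.27% = 0.6721
M² = Rf + Sharpe × σm = 4.01% + 0.6721 × 22.72% = 19.2801%

19.28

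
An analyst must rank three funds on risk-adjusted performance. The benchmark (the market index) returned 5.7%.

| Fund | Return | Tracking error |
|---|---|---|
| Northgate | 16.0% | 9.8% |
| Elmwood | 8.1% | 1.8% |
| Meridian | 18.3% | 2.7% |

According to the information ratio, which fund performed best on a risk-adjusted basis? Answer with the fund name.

Meridian

Northgate: IR = (16.0% − 5.7%) / 9.8% = 1.051
Elmwood: IR = (8.1% − 5.7%) / 1.8% = 1.333
Meridian: IR = (18.3% − 5.7%) / 2.7% = 4.667
Highest: Meridian (4.667).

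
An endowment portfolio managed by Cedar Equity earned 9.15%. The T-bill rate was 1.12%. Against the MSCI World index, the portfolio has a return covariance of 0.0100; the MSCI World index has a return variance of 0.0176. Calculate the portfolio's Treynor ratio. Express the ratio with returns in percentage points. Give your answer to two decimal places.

β = Cov / Var = 0.0100 / 0.0176 = 0.5682
Treynor = (Rp − Rf) / β = (9.15% − 1.12%) / 0.5682 = 8.03 / 0.5682 = 14.1323

14.13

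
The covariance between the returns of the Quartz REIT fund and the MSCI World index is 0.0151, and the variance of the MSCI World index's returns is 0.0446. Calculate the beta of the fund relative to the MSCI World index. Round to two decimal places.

β = Cov(Rp, Rm) / Var(Rm) = 0.0151 / 0.0446 = 0.3386

0.34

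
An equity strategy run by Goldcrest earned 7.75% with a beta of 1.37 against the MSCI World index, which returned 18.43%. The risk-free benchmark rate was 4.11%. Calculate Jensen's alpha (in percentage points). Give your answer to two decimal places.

CAPM expected return = Rf + β(Rm − Rf) = 4.11% + 1.37 × (18.43% − 4.11%) = 4.11 + 1.37 × 14.32 = 23.7284%
Jensen's α = Rp − E[R] = 7.75% − 23.7284% = -15.9784

-15.98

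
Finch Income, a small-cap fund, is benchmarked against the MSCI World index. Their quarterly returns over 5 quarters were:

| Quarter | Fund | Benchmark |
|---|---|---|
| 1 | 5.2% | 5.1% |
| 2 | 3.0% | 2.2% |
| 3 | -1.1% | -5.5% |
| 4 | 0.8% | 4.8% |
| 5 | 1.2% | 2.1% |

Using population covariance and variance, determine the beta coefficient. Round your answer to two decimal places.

r̄p = 1.8200%,  r̄m = 1.7400%
Cov = Σ(rp − r̄p)(rm − r̄m) / 5 = 5.9392
Var(rm) = Σ(rm − r̄m)² / 5 = 14.6824
β = Cov / Var = 5.9392 / 14.6824 = 0.4045

0.40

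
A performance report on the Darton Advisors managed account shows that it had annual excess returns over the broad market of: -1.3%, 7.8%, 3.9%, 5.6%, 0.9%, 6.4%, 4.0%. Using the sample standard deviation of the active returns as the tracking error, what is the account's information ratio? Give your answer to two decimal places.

1.23

r̄ = (-1.3 + 7.8 + 3.9 + 5.6 + 0.9 + 6.4 + 4) / 7 = 27.30 / 7 = 3.9000%
Σ(r − r̄)² = 60.4000; sample σ = √(60.4000/6) = 3.1728%
IR = r̄ / tracking error = 3.9000 / 3.1728 = 1.2292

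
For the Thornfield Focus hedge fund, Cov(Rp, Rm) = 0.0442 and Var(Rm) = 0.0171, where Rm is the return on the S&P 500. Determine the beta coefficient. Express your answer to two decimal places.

2.58

β = Cov(Rp, Rm) / Var(Rm) = 0.0442 / 0.0171 = 2.5848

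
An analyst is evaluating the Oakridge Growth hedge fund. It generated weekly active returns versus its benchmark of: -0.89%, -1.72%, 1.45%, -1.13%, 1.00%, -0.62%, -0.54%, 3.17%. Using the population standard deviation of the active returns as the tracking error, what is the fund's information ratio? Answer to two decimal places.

0.06

Mean return μ = 0.720 / 8 = 0.0900%
Σ(r − μ)² = (-0.89 − 0.0900)² + (-1.72 − 0.0900)² + … = 18.7900
population σ = √(18.7900 / 8) = √2.3488 = 1.5326%
IR = μ / tracking error = 0.0900 / 1.5326 = 0.0587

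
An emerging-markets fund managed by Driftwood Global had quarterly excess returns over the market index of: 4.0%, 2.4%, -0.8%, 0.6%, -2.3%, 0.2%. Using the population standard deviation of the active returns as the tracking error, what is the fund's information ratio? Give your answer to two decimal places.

0.33

r̄ = (4 + 2.4 − 0.8 + 0.6 − 2.3 + 0.2) / 6 = 4.10 / 6 = 0.6833%
Population std dev = √[25.2883 / 6] = 2.0530%
IR = r̄ / tracking error = 0.6833 / 2.0530 = 0.3328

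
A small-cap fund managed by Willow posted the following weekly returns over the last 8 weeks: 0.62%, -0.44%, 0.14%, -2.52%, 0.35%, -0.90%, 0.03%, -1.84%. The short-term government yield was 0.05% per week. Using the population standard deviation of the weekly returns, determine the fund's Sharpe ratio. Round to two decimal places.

-0.60

r̄ = (0.62 − 0.44 + 0.14 − 2.52 + 0.35 − 0.9 + 0.03 − 1.84) / 8 = -4.560 / 8 = -0.5700%
Population σ = √[Σ(r − r̄)² / 8] = √[8.6678 / 8] = √1.0835 = 1.0409%
Sharpe = (r̄ − rf) / σ = (-0.5700 − 0.05) / 1.0409 = -0.6200 / 1.0409 = -0.5956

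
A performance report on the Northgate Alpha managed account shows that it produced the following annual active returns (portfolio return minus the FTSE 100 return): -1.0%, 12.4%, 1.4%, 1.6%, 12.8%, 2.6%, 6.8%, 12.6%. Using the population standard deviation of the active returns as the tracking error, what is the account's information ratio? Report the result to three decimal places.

1.141

r̄ = (-1 + 12.4 + 1.4 + 1.6 + 12.8 + 2.6 + 6.8 + 12.6) / 8 = 6.1500%
Population std dev = √[232.3000 / 8] = 5.3886%
IR = r̄ / tracking error = 6.1500 / 5.3886 = 1.1413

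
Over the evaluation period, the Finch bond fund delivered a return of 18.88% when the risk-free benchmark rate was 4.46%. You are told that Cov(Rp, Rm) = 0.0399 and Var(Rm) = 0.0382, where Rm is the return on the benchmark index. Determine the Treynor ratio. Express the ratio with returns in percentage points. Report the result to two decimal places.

13.81

β = Cov / Var = 0.0399 / 0.0382 = 1.0445
Treynor = (Rp − Rf) / β = (18.88% − 4.46%) / 1.0445 = 14.42 / 1.0445 = 13.8056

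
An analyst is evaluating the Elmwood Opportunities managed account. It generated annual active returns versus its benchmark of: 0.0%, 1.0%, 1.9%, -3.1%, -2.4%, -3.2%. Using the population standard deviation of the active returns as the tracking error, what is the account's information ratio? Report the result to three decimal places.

-0.477

r̄ = (0 + 1 + 1.9 − 3.1 − 2.4 − 3.2) / 6 = -5.80 / 6 = -0.9667%
Σ(r − r̄)² = (0 − (-0.9667))² + (1 − (-0.9667))² + (1.9 − (-0.9667))² + … = 24.6133
population σ = √(24.6133 / 6) = √4.1022 = 2.0254%
IR = r̄ / tracking error = -0.9667 / 2.0254 = -0.4773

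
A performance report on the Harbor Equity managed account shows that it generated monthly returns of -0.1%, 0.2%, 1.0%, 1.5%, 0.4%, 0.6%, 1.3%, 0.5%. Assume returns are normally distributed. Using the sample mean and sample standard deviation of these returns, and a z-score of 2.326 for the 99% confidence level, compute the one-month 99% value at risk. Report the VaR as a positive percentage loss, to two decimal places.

0.60

Mean return r̄ = 5.40 / 8 = 0.6750%
Sample σ = √[Σ(r − r̄)² / 7] = √[2.1150 / 7] = √0.3021 = 0.5496%
VaR = −(r̄ − z·σ) = −(0.6750 − 2.326 × 0.5496) = −(-0.6034) = 0.6034%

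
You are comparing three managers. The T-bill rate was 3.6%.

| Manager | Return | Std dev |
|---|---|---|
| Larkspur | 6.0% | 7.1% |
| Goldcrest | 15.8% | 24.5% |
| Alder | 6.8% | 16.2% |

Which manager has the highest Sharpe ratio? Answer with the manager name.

Goldcrest

Larkspur: Sharpe ratio = (6.0% − 3.6%) / 7.1% = 0.338
Goldcrest: Sharpe ratio = (15.8% − 3.6%) / 24.5% = 0.498
Alder: Sharpe ratio = (6.8% − 3.6%) / 16.2% = 0.198
Highest: Goldcrest (0.498).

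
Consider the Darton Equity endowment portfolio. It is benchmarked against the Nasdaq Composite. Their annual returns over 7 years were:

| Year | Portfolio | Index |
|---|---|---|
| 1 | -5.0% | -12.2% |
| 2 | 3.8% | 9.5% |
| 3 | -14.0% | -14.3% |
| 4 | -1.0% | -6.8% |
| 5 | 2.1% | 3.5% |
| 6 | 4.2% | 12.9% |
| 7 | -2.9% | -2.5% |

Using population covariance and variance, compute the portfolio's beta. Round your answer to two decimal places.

r̄p = -1.8286%,  r̄m = -1.4143%
Cov = Σ(rp − r̄p)(rm − r̄m) / 7 = 50.6824
Var(rm) = Σ(rm − r̄m)² / 7 = 94.3898
β = Cov / Var = 50.6824 / 94.3898 = 0.5369

0.54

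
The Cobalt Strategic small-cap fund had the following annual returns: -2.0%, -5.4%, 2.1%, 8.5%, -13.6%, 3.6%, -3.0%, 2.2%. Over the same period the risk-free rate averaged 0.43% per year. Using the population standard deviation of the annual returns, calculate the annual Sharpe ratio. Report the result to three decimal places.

r̄ = (-2 − 5.4 + 2.1 + 8.5 − 13.6 + 3.6 − 3 + 2.2) / 8 = -0.9500%
Population σ = √[Σ(r − r̄)² / 8] = √[314.3600 / 8] = √39.2950 = 6.2686%
Sharpe = (r̄ − rf) / σ = (-0.9500 − 0.43) / 6.2686 = -1.3800 / 6.2686 = -0.2201

-0.220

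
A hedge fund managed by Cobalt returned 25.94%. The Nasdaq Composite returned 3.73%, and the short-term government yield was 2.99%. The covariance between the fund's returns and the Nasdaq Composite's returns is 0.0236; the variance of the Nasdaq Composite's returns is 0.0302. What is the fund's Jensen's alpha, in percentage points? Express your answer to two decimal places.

22.37

β = Cov / Var = 0.0236 / 0.0302 = 0.7815
E[R] = Rf + β(Rm − Rf) = 2.99% + 0.7815 × (3.73% − 2.99%) = 3.5683%
α = Rp − E[R] = 25.94% − 3.5683% = 22.3717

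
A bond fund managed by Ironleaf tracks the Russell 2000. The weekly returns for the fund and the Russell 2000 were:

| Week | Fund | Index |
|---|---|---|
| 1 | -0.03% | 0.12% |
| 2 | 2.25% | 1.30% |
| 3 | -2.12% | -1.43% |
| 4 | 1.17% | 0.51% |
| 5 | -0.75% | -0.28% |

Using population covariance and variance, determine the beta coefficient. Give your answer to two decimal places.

r̄p = 0.1040%,  r̄m = 0.0440%
Cov = Σ(rp − r̄p)(rm − r̄m) / 5 = 1.3474
Var(rm) = Σ(rm − r̄m)² / 5 = 0.8156
β = Cov / Var = 1.3474 / 0.8156 = 1.6520

1.65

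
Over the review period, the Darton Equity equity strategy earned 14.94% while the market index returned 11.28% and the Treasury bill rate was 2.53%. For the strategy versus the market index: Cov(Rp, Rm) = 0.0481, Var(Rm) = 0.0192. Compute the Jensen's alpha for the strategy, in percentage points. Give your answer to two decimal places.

-9.51

β = Cov / Var = 0.0481 / 0.0192 = 2.5052
E[R] = Rf + β(Rm − Rf) = 2.53% + 2.5052 × (11.28% − 2.53%) = 24.4505%
α = Rp − E[R] = 14.94% − 24.4505% = -9.5105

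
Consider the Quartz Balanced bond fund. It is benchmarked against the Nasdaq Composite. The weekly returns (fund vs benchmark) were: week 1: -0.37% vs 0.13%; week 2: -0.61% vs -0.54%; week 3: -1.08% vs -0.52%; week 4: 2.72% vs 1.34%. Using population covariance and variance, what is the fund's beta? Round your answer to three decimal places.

r̄p = 0.1650%,  r̄m = 0.1025%
Cov = Σ(rp − r̄p)(rm − r̄m) / 4 = 1.1050
Var(rm) = Σ(rm − r̄m)² / 4 = 0.5831
β = Cov / Var = 1.1050 / 0.5831 = 1.8950

1.895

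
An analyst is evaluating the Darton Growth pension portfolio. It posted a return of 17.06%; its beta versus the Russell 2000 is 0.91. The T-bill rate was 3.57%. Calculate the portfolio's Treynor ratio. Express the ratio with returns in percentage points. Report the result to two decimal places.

Treynor = (Rp − Rf) / β = (17.06% − 3.57%) / 0.91 = 13.49 / 0.91 = 14.8242

14.82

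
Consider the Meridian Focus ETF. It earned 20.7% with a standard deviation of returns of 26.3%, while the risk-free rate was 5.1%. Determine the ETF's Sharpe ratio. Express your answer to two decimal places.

Sharpe = (Rp − Rf) / σp = (20.7% − 5.1%) / 26.3% = 15.60% / 26.3% = 0.5932

0.59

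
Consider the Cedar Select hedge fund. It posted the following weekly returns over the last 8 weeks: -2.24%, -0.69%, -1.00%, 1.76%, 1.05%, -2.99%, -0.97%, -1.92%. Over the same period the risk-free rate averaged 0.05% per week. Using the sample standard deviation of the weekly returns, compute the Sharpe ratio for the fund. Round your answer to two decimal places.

-0.57

μ = (-2.24 − 0.69 − 1 + 1.76 + 1.05 − 2.99 − 0.97 − 1.92) / 8 = -0.8750%
Sample std dev = √[18.1362 / 7] = 1.6096%
Sharpe = (μ − rf) / σ = (-0.8750 − 0.05) / 1.6096 = -0.9250 / 1.6096 = -0.5747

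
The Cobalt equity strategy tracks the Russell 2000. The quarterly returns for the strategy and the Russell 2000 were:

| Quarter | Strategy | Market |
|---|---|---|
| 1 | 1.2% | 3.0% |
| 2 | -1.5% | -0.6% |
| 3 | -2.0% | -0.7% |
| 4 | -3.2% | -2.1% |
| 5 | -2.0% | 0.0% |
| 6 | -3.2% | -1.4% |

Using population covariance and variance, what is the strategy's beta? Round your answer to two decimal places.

r̄p = -1.7833%,  r̄m = -0.3000%
Cov = Σ(rp − r̄p)(rm − r̄m) / 6 = 2.3150
Var(rm) = Σ(rm − r̄m)² / 6 = 2.6133
β = Cov / Var = 2.3150 / 2.6133 = 0.8859

0.89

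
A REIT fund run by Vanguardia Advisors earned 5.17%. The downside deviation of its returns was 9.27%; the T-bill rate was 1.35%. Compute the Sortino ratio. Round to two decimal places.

Sortino = (Rp − Rf) / σd = (5.17% − 1.35%) / 9.27% = 3.82% / 9.27% = 0.4121

0.41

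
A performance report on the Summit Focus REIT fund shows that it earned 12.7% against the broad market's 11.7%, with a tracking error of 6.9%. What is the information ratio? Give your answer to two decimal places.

0.14

IR = (Rp − Rb) / TE = (12.7% − 11.7%) / 6.9% = 1.00% / 6.9% = 0.1449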